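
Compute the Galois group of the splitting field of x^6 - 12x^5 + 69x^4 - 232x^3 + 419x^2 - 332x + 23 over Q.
The polynomial f is an irreducible sextic over Q, so G = Gal(f/Q) is one of the 16 transitive subgroups 6T1, ..., 6T16 of S_6. The discriminant of f is 870211913777152, which is not a perfect square, so G is not contained in A_6. The transitive groups of degree 6 not contained in A_6 are: C_6 (6T1, order 6), S_3 (6T2, order 6), D_6 (6T3, order 12), C_3 x S_3 (6T5, order 18), A_4 x C_2 (6T6, order 24), S_4 (6T8, order 24), S_3 x S_3 (6T9, order 36), S_4 x C_2 (6T11, order 48), (S_3 x S_3) : C_2 (6T13, order 72), PGL(2,5) (6T14, order 120), S_6 (6T16, order 720). By Dedekind's theorem, for a prime p not dividing disc(f) the degrees of the irreducible factors of f mod p form the cycle type of an element of G. Factoring f modulo the 22 such primes p <= 89 (skipping 2, 37, which divide the discriminant), each new pattern first appears at: mod 3: f = (x^3 + x^2 + x + 2)(x^3 + 2x^2 + 1), pattern 3+3; mod 5: f = (x^2 + x + 1)(x^2 + 3x + 3)(x^2 + 4x + 1), pattern 2+2+2; mod 17: f = (x + 1)(x + 12)(x^4 + 9x^3 + 8x^2 + 15x + 9), pattern 4+1+1; mod 67: f = (x + 7)(x + 56)(x^2 + 63x + 2)(x^2 + 63x + 29), pattern 2+2+1+1. No other pattern occurs in this range, so the set of observed cycle types is {3+3, 2+2+2, 4+1+1, 2+2+1+1}. The candidates containing elements of all these cycle types are S_4 (6T8) of order 24, S_4 x C_2 (6T11) of order 48, PGL(2,5) (6T14) of order 120, S_6 (6T16) of order 720; the others are excluded. The observed types are precisely the cycle types that occur in S_4 (6T8) (apart from the identity). Each of the other remaining candidates has further cycle types, and by the Chebotarev density theorem the matching factorization patterns would occur for a proportion of primes equal to their share of the group: S_4 x C_2 (6T11) additionally contains elements of type 6, 4+2, 2+1+1+1+1 (17 of its 48 elements, about 35% of primes); PGL(2,5) (6T14) additionally contains elements of type 6, 5+1 (44 of its 120 elements, about 37% of primes); S_6 (6T16) additionally contains elements of type 6, 5+1, 4+2, 3+2+1, 3+1+1+1, 2+1+1+1+1 (529 of its 720 elements, about 73% of primes). None of the 22 primes tested shows any such pattern (for each of these groups the chance of that is below 10^-4), which rules them out. Hence G = S_4 (6T8), of order 24.

S_4 (also written S4-)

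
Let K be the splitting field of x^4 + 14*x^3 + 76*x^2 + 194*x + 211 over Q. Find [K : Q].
The degree of the splitting field over Q equals the order of the Galois group, so first determine the group. The polynomial is an irreducible quartic over Q and its discriminant is 512000, which is not a perfect square, so the Galois group is not contained in A_4. The resolvent cubic y^3 - 76*y^2 + 1872*y - 14848 has exactly one rational root, so the Galois group is C_4 or D_4. The quartic becomes reducible over Q(sqrt(disc)), so the group is C_4. The Galois group C_4 (4T1) has order 4, so the splitting field has degree 4 over Q.

4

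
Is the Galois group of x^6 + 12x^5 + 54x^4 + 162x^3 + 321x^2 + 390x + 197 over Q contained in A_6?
The polynomial is irreducible of degree 6 over Q. Its discriminant is 1323222688272384 = 36376128^2, a perfect square. A Galois group lies in the alternating group exactly when the discriminant is a square in Q, so the Galois group (A_4) is contained in A_6.

Yes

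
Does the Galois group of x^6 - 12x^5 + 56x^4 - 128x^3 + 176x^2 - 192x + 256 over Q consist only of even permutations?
No

The polynomial is irreducible of degree 6 over Q. Its discriminant is -5497558138880000, which is not a perfect square. A Galois group lies in the alternating group exactly when the discriminant is a square in Q, so the Galois group (S_4) is not contained in A_6.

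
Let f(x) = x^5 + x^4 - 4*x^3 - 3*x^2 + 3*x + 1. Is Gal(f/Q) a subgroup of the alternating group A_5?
Yes

The polynomial is irreducible of degree 5 over Q. Its discriminant is 14641 = 121^2, a perfect square. A Galois group lies in the alternating group exactly when the discriminant is a square in Q, so the Galois group (C_5) is contained in A_5.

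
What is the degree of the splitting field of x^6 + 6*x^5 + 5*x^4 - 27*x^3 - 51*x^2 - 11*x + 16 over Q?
60

The degree of the splitting field over Q equals the order of the Galois group, so first determine the group. The polynomial f is an irreducible sextic over Q, so G = Gal(f/Q) is one of the 16 transitive subgroups 6T1, ..., 6T16 of S_6. The discriminant of f is 30991489 = 5567^2, a perfect square, so G is contained in A_6. The transitive groups of degree 6 contained in A_6 are: A_4 (6T4, order 12), S_4 (6T7, order 24), (C_3 x C_3) : C_4 (6T10, order 36), PSL(2,5) (6T12, order 60), A_6 (6T15, order 360). By Dedekind's theorem, for a prime p not dividing disc(f) the degrees of the irreducible factors of f mod p form the cycle type of an element of G. Factoring f modulo the 21 such primes p <= 79 (skipping 19, which divides the discriminant), each new pattern first appears at: mod 2: f = (x)(x^5 + x^3 + x^2 + x + 1), pattern 5+1; mod 7: f = (x^3 + x^2 + 3x + 1)(x^3 + 5x^2 + 4x + 2), pattern 3+3; mod 61: f = (x + 38)(x + 60)(x^2 + 13x + 60)(x^2 + 17x + 55), pattern 2+2+1+1. No other pattern occurs in this range, so the set of observed cycle types is {5+1, 3+3, 2+2+1+1}. The candidates containing elements of all these cycle types are PSL(2,5) (6T12) of order 60, A_6 (6T15) of order 360; the others are excluded. The observed types are precisely the cycle types that occur in PSL(2,5) (6T12) (apart from the identity). Each of the other remaining candidates has further cycle types, and by the Chebotarev density theorem the matching factorization patterns would occur for a proportion of primes equal to their share of the group: A_6 (6T15) additionally contains elements of type 4+2, 3+1+1+1 (130 of its 360 elements, about 36% of primes). None of the 21 primes tested shows any such pattern (for each of these groups the chance of that is below 10^-4), which rules them out. Hence G = PSL(2,5) (6T12), of order 60. The Galois group PSL(2,5) (6T12) has order 60, so the splitting field has degree 60 over Q.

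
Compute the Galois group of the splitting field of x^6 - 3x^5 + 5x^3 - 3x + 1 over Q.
The polynomial f is an irreducible sextic over Q, so G = Gal(f/Q) is one of the 16 transitive subgroups 6T1, ..., 6T16 of S_6. The discriminant of f is -34992, which is not a perfect square, so G is not contained in A_6. The transitive groups of degree 6 not contained in A_6 are: C_6 (6T1, order 6), S_3 (6T2, order 6), D_6 (6T3, order 12), C_3 x S_3 (6T5, order 18), A_4 x C_2 (6T6, order 24), S_4 (6T8, order 24), S_3 x S_3 (6T9, order 36), S_4 x C_2 (6T11, order 48), (S_3 x S_3) : C_2 (6T13, order 72), PGL(2,5) (6T14, order 120), S_6 (6T16, order 720). By Dedekind's theorem, for a prime p not dividing disc(f) the degrees of the irreducible factors of f mod p form the cycle type of an element of G. Factoring f modulo the 23 such primes p <= 97 (skipping 2, 3, which divide the discriminant), each new pattern first appears at: mod 5: f = (x^2 + x + 1)(x^2 + 2x + 3)(x^2 + 4x + 2), pattern 2+2+2; mod 7: f = (x^3 + x^2 + 3x + 1)(x^3 + 3x^2 + x + 1), pattern 3+3; mod 31: f = (x + 3)(x + 7)(x + 9)(x + 21)(x + 23)(x + 27), pattern 1+1+1+1+1+1. No other pattern occurs in this range, so the set of observed cycle types is {2+2+2, 3+3, 1+1+1+1+1+1}. The candidates containing elements of all these cycle types are C_6 (6T1) of order 6, S_3 (6T2) of order 6, D_6 (6T3) of order 12, C_3 x S_3 (6T5) of order 18, A_4 x C_2 (6T6) of order 24, S_4 (6T8) of order 24, S_3 x S_3 (6T9) of order 36, S_4 x C_2 (6T11) of order 48, (S_3 x S_3) : C_2 (6T13) of order 72, PGL(2,5) (6T14) of order 120, S_6 (6T16) of order 720; the others are excluded. The observed types are precisely the cycle types that occur in S_3 (6T2). Each of the other remaining candidates has further cycle types, and by the Chebotarev density theorem the matching factorization patterns would occur for a proportion of primes equal to their share of the group: C_6 (6T1) additionally contains elements of type 6 (2 of its 6 elements, about 33% of primes); D_6 (6T3) additionally contains elements of type 6, 2+2+1+1 (5 of its 12 elements, about 42% of primes); C_3 x S_3 (6T5) additionally contains elements of type 6, 3+1+1+1 (10 of its 18 elements, about 56% of primes); A_4 x C_2 (6T6) additionally contains elements of type 6, 2+2+1+1, 2+1+1+1+1 (14 of its 24 elements, about 58% of primes); S_4 (6T8) additionally contains elements of type 4+1+1, 2+2+1+1 (9 of its 24 elements, about 38% of primes); S_3 x S_3 (6T9) additionally contains elements of type 6, 3+1+1+1, 2+2+1+1 (25 of its 36 elements, about 69% of primes); S_4 x C_2 (6T11) additionally contains elements of type 6, 4+2, 4+1+1, 2+2+1+1, 2+1+1+1+1 (32 of its 48 elements, about 67% of primes); (S_3 x S_3) : C_2 (6T13) additionally contains elements of type 6, 4+2, 3+2+1, 3+1+1+1, 2+2+1+1, 2+1+1+1+1 (61 of its 72 elements, about 85% of primes); PGL(2,5) (6T14) additionally contains elements of type 6, 5+1, 4+1+1, 2+2+1+1 (89 of its 120 elements, about 74% of primes); S_6 (6T16) additionally contains elements of type 6, 5+1, 4+2, 4+1+1, 3+2+1, 3+1+1+1, 2+2+1+1, 2+1+1+1+1 (664 of its 720 elements, about 92% of primes). None of the 23 primes tested shows any such pattern (for each of these groups the chance of that is below 10^-4), which rules them out. Hence G = S_3 (6T2), of order 6.

S_3 (order 6)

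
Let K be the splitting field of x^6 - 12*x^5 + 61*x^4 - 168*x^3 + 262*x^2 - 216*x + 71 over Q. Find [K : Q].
The degree of the splitting field over Q equals the order of the Galois group, so first determine the group. The polynomial f is an irreducible sextic over Q, so G = Gal(f/Q) is one of the 16 transitive subgroups 6T1, ..., 6T16 of S_6. The discriminant of f is 153664 = 392^2, a perfect square, so G is contained in A_6. The transitive groups of degree 6 contained in A_6 are: A_4 (6T4, order 12), S_4 (6T7, order 24), (C_3 x C_3) : C_4 (6T10, order 36), PSL(2,5) (6T12, order 60), A_6 (6T15, order 360). By Dedekind's theorem, for a prime p not dividing disc(f) the degrees of the irreducible factors of f mod p form the cycle type of an element of G. Factoring f modulo the 33 such primes p <= 149 (skipping 2, 7, which divide the discriminant), each new pattern first appears at: mod 3: f = (x^3 + 2x + 1)(x^3 + 2x + 2), pattern 3+3; mod 13: f = (x + 4)(x + 5)(x^2 + 9x + 9)(x^2 + 9x + 10), pattern 2+2+1+1. No other pattern occurs in this range, so the set of observed cycle types is {3+3, 2+2+1+1}. The candidates containing elements of all these cycle types are A_4 (6T4) of order 12, S_4 (6T7) of order 24, (C_3 x C_3) : C_4 (6T10) of order 36, PSL(2,5) (6T12) of order 60, A_6 (6T15) of order 360; the others are excluded. The observed types are precisely the cycle types that occur in A_4 (6T4) (apart from the identity). Each of the other remaining candidates has further cycle types, and by the Chebotarev density theorem the matching factorization patterns would occur for a proportion of primes equal to their share of the group: S_4 (6T7) additionally contains elements of type 4+2 (6 of its 24 elements, about 25% of primes); (C_3 x C_3) : C_4 (6T10) additionally contains elements of type 4+2, 3+1+1+1 (22 of its 36 elements, about 61% of primes); PSL(2,5) (6T12) additionally contains elements of type 5+1 (24 of its 60 elements, about 40% of primes); A_6 (6T15) additionally contains elements of type 5+1, 4+2, 3+1+1+1 (274 of its 360 elements, about 76% of primes). None of the 33 primes tested shows any such pattern (for each of these groups the chance of that is below 10^-4), which rules them out. Hence G = A_4 (6T4), of order 12. The Galois group A_4 (6T4) has order 12, so the splitting field has degree 12 over Q.

12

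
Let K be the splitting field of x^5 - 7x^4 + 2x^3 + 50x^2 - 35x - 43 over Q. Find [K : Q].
The degree of the splitting field over Q equals the order of the Galois group, so first determine the group. The polynomial f is an irreducible quintic over Q, so G = Gal(f/Q) is a transitive subgroup of S_5: one of C_5 (5T1, order 5), D_5 (5T2, order 10), F_20 (5T3, order 20), A_5 (5T4, order 60) or S_5 (5T5, order 120). The discriminant of f is 15352201216 = 123904^2, a perfect square, so G is contained in A_5. The transitive groups of degree 5 contained in A_5 are: C_5 (5T1, order 5), D_5 (5T2, order 10), A_5 (5T4, order 60). By Dedekind's theorem, for a prime p not dividing disc(f) the degrees of the irreducible factors of f mod p form the cycle type of an element of G. Factoring f modulo the 14 such primes p <= 53 (skipping 2, 11, which divide the discriminant), each new pattern first appears at: mod 3: f = (x^5 + 2x^4 + 2x^3 + 2x^2 + x + 2), pattern 5; mod 23: f = (x + 4)(x + 7)(x + 11)(x + 19)(x + 21), pattern 1+1+1+1+1. No other pattern occurs in this range, so the set of observed cycle types is {5, 1+1+1+1+1}. The candidates containing elements of all these cycle types are C_5 (5T1) of order 5, D_5 (5T2) of order 10, A_5 (5T4) of order 60; the others are excluded. The observed types are precisely the cycle types that occur in C_5 (5T1). Each of the other remaining candidates has further cycle types, and by the Chebotarev density theorem the matching factorization patterns would occur for a proportion of primes equal to their share of the group: D_5 (5T2) additionally contains elements of type 2+2+1 (5 of its 10 elements, about 50% of primes); A_5 (5T4) additionally contains elements of type 3+1+1, 2+2+1 (35 of its 60 elements, about 58% of primes). None of the 14 primes tested shows any such pattern (for each of these groups the chance of that is below 10^-4), which rules them out. Hence G = C_5 (5T1), of order 5. The Galois group C_5 (5T1) has order 5, so the splitting field has degree 5 over Q.

5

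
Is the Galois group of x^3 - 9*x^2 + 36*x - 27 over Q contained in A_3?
The polynomial is irreducible of degree 3 over Q. Its discriminant is -22599, which is not a perfect square. A Galois group lies in the alternating group exactly when the discriminant is a square in Q, so the Galois group (S_3) is not contained in A_3.

No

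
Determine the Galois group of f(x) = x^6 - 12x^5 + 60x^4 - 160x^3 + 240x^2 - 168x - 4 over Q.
The polynomial f is an irreducible sextic over Q, so G = Gal(f/Q) is one of the 16 transitive subgroups 6T1, ..., 6T16 of S_6. The discriminant of f is 746496000000 = 864000^2, a perfect square, so G is contained in A_6. The transitive groups of degree 6 contained in A_6 are: A_4 (6T4, order 12), S_4 (6T7, order 24), (C_3 x C_3) : C_4 (6T10, order 36), PSL(2,5) (6T12, order 60), A_6 (6T15, order 360). By Dedekind's theorem, for a prime p not dividing disc(f) the degrees of the irreducible factors of f mod p form the cycle type of an element of G. Factoring f modulo the 6 such primes p <= 23 (skipping 2, 3, 5, which divide the discriminant), each new pattern first appears at: mod 7: f = (x + 1)(x^5 + x^4 + 3x^3 + 5x^2 + 4x + 3), pattern 5+1; mod 23: f = (x + 5)(x + 10)(x + 19)(x^3 + x + 6), pattern 3+1+1+1. No other pattern occurs in this range, so the set of observed cycle types is {5+1, 3+1+1+1}. Among the candidates above, the only group containing elements of all these cycle types is A_6 (6T15) — each of A_4 (6T4), S_4 (6T7), (C_3 x C_3) : C_4 (6T10), PSL(2,5) (6T12) lacks at least one of them. Hence G = A_6 (6T15), of order 360.

A_6 (also written A6)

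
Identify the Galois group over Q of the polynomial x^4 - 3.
The polynomial is an irreducible quartic over Q and its discriminant is -6912, which is not a perfect square, so the Galois group is not contained in A_4. The resolvent cubic y^3 + 12*y has exactly one rational root, so the Galois group is C_4 or D_4. The quartic remains irreducible over Q(sqrt(disc)), so the group is D_4.

D_4 (also written D4)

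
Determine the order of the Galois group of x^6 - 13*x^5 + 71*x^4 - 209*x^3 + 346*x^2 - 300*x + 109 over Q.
The degree of the splitting field over Q equals the order of the Galois group, so first determine the group. The polynomial f is an irreducible sextic over Q, so G = Gal(f/Q) is one of the 16 transitive subgroups 6T1, ..., 6T16 of S_6. The discriminant of f is 525625 = 725^2, a perfect square, so G is contained in A_6. The transitive groups of degree 6 contained in A_6 are: A_4 (6T4, order 12), S_4 (6T7, order 24), (C_3 x C_3) : C_4 (6T10, order 36), PSL(2,5) (6T12, order 60), A_6 (6T15, order 360). By Dedekind's theorem, for a prime p not dividing disc(f) the degrees of the irreducible factors of f mod p form the cycle type of an element of G. Factoring f modulo the 19 such primes p <= 73 (skipping 5, 29, which divide the discriminant), each new pattern first appears at: mod 2: f = (x^2 + x + 1)(x^4 + x + 1), pattern 4+2; mod 11: f = (x^3 + x^2 + 3x + 9)(x^3 + 8x^2 + 5x + 6), pattern 3+3; mod 19: f = (x + 5)(x + 6)(x^2 + 3x + 8)(x^2 + 11x + 17), pattern 2+2+1+1; mod 61: f = (x + 17)(x + 24)(x + 31)(x^3 + 37x^2 + 59x + 11), pattern 3+1+1+1. No other pattern occurs in this range, so the set of observed cycle types is {4+2, 3+3, 2+2+1+1, 3+1+1+1}. The candidates containing elements of all these cycle types are (C_3 x C_3) : C_4 (6T10) of order 36, A_6 (6T15) of order 360; the others are excluded. The observed types are precisely the cycle types that occur in (C_3 x C_3) : C_4 (6T10) (apart from the identity). Each of the other remaining candidates has further cycle types, and by the Chebotarev density theorem the matching factorization patterns would occur for a proportion of primes equal to their share of the group: A_6 (6T15) additionally contains elements of type 5+1 (144 of its 360 elements, about 40% of primes). None of the 19 primes tested shows any such pattern (for each of these groups the chance of that is below 10^-4), which rules them out. Hence G = (C_3 x C_3) : C_4 (6T10), of order 36. The Galois group (C_3 x C_3) : C_4 (6T10) has order 36, so the splitting field has degree 36 over Q.

36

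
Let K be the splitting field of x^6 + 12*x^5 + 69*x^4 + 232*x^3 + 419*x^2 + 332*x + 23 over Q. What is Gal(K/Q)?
The polynomial f is an irreducible sextic over Q, so G = Gal(f/Q) is one of the 16 transitive subgroups 6T1, ..., 6T16 of S_6. The discriminant of f is 870211913777152, which is not a perfect square, so G is not contained in A_6. The transitive groups of degree 6 not contained in A_6 are: C_6 (6T1, order 6), S_3 (6T2, order 6), D_6 (6T3, order 12), C_3 x S_3 (6T5, order 18), A_4 x C_2 (6T6, order 24), S_4 (6T8, order 24), S_3 x S_3 (6T9, order 36), S_4 x C_2 (6T11, order 48), (S_3 x S_3) : C_2 (6T13, order 72), PGL(2,5) (6T14, order 120), S_6 (6T16, order 720). By Dedekind's theorem, for a prime p not dividing disc(f) the degrees of the irreducible factors of f mod p form the cycle type of an element of G. Factoring f modulo the 22 such primes p <= 89 (skipping 2, 37, which divide the discriminant), each new pattern first appears at: mod 3: f = (x^3 + x^2 + 2)(x^3 + 2x^2 + x + 1), pattern 3+3; mod 5: f = (x^2 + x + 1)(x^2 + 2x + 3)(x^2 + 4x + 1), pattern 2+2+2; mod 17: f = (x + 5)(x + 16)(x^4 + 8x^3 + 8x^2 + 2x + 9), pattern 4+1+1; mod 67: f = (x + 11)(x + 60)(x^2 + 4x + 2)(x^2 + 4x + 29), pattern 2+2+1+1. No other pattern occurs in this range, so the set of observed cycle types is {3+3, 2+2+2, 4+1+1, 2+2+1+1}. The candidates containing elements of all these cycle types are S_4 (6T8) of order 24, S_4 x C_2 (6T11) of order 48, PGL(2,5) (6T14) of order 120, S_6 (6T16) of order 720; the others are excluded. The observed types are precisely the cycle types that occur in S_4 (6T8) (apart from the identity). Each of the other remaining candidates has further cycle types, and by the Chebotarev density theorem the matching factorization patterns would occur for a proportion of primes equal to their share of the group: S_4 x C_2 (6T11) additionally contains elements of type 6, 4+2, 2+1+1+1+1 (17 of its 48 elements, about 35% of primes); PGL(2,5) (6T14) additionally contains elements of type 6, 5+1 (44 of its 120 elements, about 37% of primes); S_6 (6T16) additionally contains elements of type 6, 5+1, 4+2, 3+2+1, 3+1+1+1, 2+1+1+1+1 (529 of its 720 elements, about 73% of primes). None of the 22 primes tested shows any such pattern (for each of these groups the chance of that is below 10^-4), which rules them out. Hence G = S_4 (6T8), of order 24.

6T8: S_4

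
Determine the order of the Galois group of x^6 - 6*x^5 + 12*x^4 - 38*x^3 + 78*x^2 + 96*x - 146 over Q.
The degree of the splitting field over Q equals the order of the Galois group, so first determine the group. The polynomial f is an irreducible sextic over Q, so G = Gal(f/Q) is one of the 16 transitive subgroups 6T1, ..., 6T16 of S_6. The discriminant of f is 371547363232512, which is not a perfect square, so G is not contained in A_6. The transitive groups of degree 6 not contained in A_6 are: C_6 (6T1, order 6), S_3 (6T2, order 6), D_6 (6T3, order 12), C_3 x S_3 (6T5, order 18), A_4 x C_2 (6T6, order 24), S_4 (6T8, order 24), S_3 x S_3 (6T9, order 36), S_4 x C_2 (6T11, order 48), (S_3 x S_3) : C_2 (6T13, order 72), PGL(2,5) (6T14, order 120), S_6 (6T16, order 720). By Dedekind's theorem, for a prime p not dividing disc(f) the degrees of the irreducible factors of f mod p form the cycle type of an element of G. Factoring f modulo the 22 such primes p <= 97 (skipping 2, 3, 31, which divide the discriminant), each new pattern first appears at: mod 5: f = (x^6 + 4x^5 + 2x^4 + 2x^3 + 3x^2 + x + 4), pattern 6; mod 11: f = (x + 2)(x + 5)(x^2 + 2x + 4)(x^2 + 7x + 9), pattern 2+2+1+1; mod 13: f = (x + 6)(x + 7)(x + 9)(x^3 + 11x^2 + x + 10), pattern 3+1+1+1; mod 41: f = (x^2 + 16x + 12)(x^2 + 26x + 18)(x^2 + 34x + 24), pattern 2+2+2; mod 97: f = (x^3 + 27x^2 + 82x + 69)(x^3 + 64x^2 + 45x + 26), pattern 3+3. No other pattern occurs in this range, so the set of observed cycle types is {6, 2+2+1+1, 3+1+1+1, 2+2+2, 3+3}. The candidates containing elements of all these cycle types are S_3 x S_3 (6T9) of order 36, (S_3 x S_3) : C_2 (6T13) of order 72, S_6 (6T16) of order 720; the others are excluded. The observed types are precisely the cycle types that occur in S_3 x S_3 (6T9) (apart from the identity). Each of the other remaining candidates has further cycle types, and by the Chebotarev density theorem the matching factorization patterns would occur for a proportion of primes equal to their share of the group: (S_3 x S_3) : C_2 (6T13) additionally contains elements of type 4+2, 3+2+1, 2+1+1+1+1 (36 of its 72 elements, about 50% of primes); S_6 (6T16) additionally contains elements of type 5+1, 4+2, 4+1+1, 3+2+1, 2+1+1+1+1 (459 of its 720 elements, about 64% of primes). None of the 22 primes tested shows any such pattern (for each of these groups the chance of that is below 10^-4), which rules them out. Hence G = S_3 x S_3 (6T9), of order 36. The Galois group S_3 x S_3 (6T9) has order 36, so the splitting field has degree 36 over Q.

36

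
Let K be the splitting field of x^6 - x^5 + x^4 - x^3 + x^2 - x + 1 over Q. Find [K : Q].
6

The degree of the splitting field over Q equals the order of the Galois group, so first determine the group. The polynomial f is an irreducible sextic over Q, so G = Gal(f/Q) is one of the 16 transitive subgroups 6T1, ..., 6T16 of S_6. The discriminant of f is -16807, which is not a perfect square, so G is not contained in A_6. The transitive groups of degree 6 not contained in A_6 are: C_6 (6T1, order 6), S_3 (6T2, order 6), D_6 (6T3, order 12), C_3 x S_3 (6T5, order 18), A_4 x C_2 (6T6, order 24), S_4 (6T8, order 24), S_3 x S_3 (6T9, order 36), S_4 x C_2 (6T11, order 48), (S_3 x S_3) : C_2 (6T13, order 72), PGL(2,5) (6T14, order 120), S_6 (6T16, order 720). By Dedekind's theorem, for a prime p not dividing disc(f) the degrees of the irreducible factors of f mod p form the cycle type of an element of G. Factoring f modulo the 37 such primes p <= 163 (skipping 7, which divides the discriminant), each new pattern first appears at: mod 2: f = (x^3 + x + 1)(x^3 + x^2 + 1), pattern 3+3; mod 3: f = (x^6 + 2x^5 + x^4 + 2x^3 + x^2 + 2x + 1), pattern 6; mod 13: f = (x^2 + 7x + 1)(x^2 + 8x + 1)(x^2 + 10x + 1), pattern 2+2+2; mod 29: f = (x + 7)(x + 16)(x + 20)(x + 23)(x + 24)(x + 25), pattern 1+1+1+1+1+1. No other pattern occurs in this range, so the set of observed cycle types is {3+3, 6, 2+2+2, 1+1+1+1+1+1}. The candidates containing elements of all these cycle types are C_6 (6T1) of order 6, D_6 (6T3) of order 12, C_3 x S_3 (6T5) of order 18, A_4 x C_2 (6T6) of order 24, S_3 x S_3 (6T9) of order 36, S_4 x C_2 (6T11) of order 48, (S_3 x S_3) : C_2 (6T13) of order 72, PGL(2,5) (6T14) of order 120, S_6 (6T16) of order 720; the others are excluded. The observed types are precisely the cycle types that occur in C_6 (6T1). Each of the other remaining candidates has further cycle types, and by the Chebotarev density theorem the matching factorization patterns would occur for a proportion of primes equal to their share of the group: D_6 (6T3) additionally contains elements of type 2+2+1+1 (3 of its 12 elements, about 25% of primes); C_3 x S_3 (6T5) additionally contains elements of type 3+1+1+1 (4 of its 18 elements, about 22% of primes); A_4 x C_2 (6T6) additionally contains elements of type 2+2+1+1, 2+1+1+1+1 (6 of its 24 elements, about 25% of primes); S_3 x S_3 (6T9) additionally contains elements of type 3+1+1+1, 2+2+1+1 (13 of its 36 elements, about 36% of primes); S_4 x C_2 (6T11) additionally contains elements of type 4+2, 4+1+1, 2+2+1+1, 2+1+1+1+1 (24 of its 48 elements, about 50% of primes); (S_3 x S_3) : C_2 (6T13) additionally contains elements of type 4+2, 3+2+1, 3+1+1+1, 2+2+1+1, 2+1+1+1+1 (49 of its 72 elements, about 68% of primes); PGL(2,5) (6T14) additionally contains elements of type 5+1, 4+1+1, 2+2+1+1 (69 of its 120 elements, about 58% of primes); S_6 (6T16) additionally contains elements of type 5+1, 4+2, 4+1+1, 3+2+1, 3+1+1+1, 2+2+1+1, 2+1+1+1+1 (544 of its 720 elements, about 76% of primes). None of the 37 primes tested shows any such pattern (for each of these groups the chance of that is below 10^-4), which rules them out. Hence G = C_6 (6T1), of order 6. The Galois group C_6 (6T1) has order 6, so the splitting field has degree 6 over Q.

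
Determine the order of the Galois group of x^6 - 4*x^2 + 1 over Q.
The degree of the splitting field over Q equals the order of the Galois group, so first determine the group. The polynomial f is an irreducible sextic over Q, so G = Gal(f/Q) is one of the 16 transitive subgroups 6T1, ..., 6T16 of S_6. The discriminant of f is -3356224, which is not a perfect square, so G is not contained in A_6. The transitive groups of degree 6 not contained in A_6 are: C_6 (6T1, order 6), S_3 (6T2, order 6), D_6 (6T3, order 12), C_3 x S_3 (6T5, order 18), A_4 x C_2 (6T6, order 24), S_4 (6T8, order 24), S_3 x S_3 (6T9, order 36), S_4 x C_2 (6T11, order 48), (S_3 x S_3) : C_2 (6T13, order 72), PGL(2,5) (6T14, order 120), S_6 (6T16, order 720). By Dedekind's theorem, for a prime p not dividing disc(f) the degrees of the irreducible factors of f mod p form the cycle type of an element of G. Factoring f modulo the 67 such primes p <= 347 (skipping 2, 229, which divide the discriminant), each new pattern first appears at: mod 3: f = (x^6 + 2x^2 + 1), pattern 6; mod 5: f = (x^3 + 2x^2 + 2x + 2)(x^3 + 3x^2 + 2x + 3), pattern 3+3; mod 7: f = (x + 2)(x + 5)(x^4 + 4x^2 + 5), pattern 4+1+1; mod 13: f = (x^2 + 5)(x^4 + 8x^2 + 8), pattern 4+2; mod 23: f = (x^2 + 12)(x^2 + 5x + 18)(x^2 + 18x + 18), pattern 2+2+2; mod 29: f = (x + 10)(x + 19)(x^2 + x + 7)(x^2 + 28x + 7), pattern 2+2+1+1; mod 193: f = (x + 6)(x + 44)(x + 94)(x + 99)(x + 149)(x + 187), pattern 1+1+1+1+1+1; mod 347: f = (x + 3)(x + 151)(x + 196)(x + 344)(x^2 + 255), pattern 2+1+1+1+1. No other pattern occurs in this range, so the set of observed cycle types is {6, 3+3, 4+1+1, 4+2, 2+2+2, 2+2+1+1, 1+1+1+1+1+1, 2+1+1+1+1}. The candidates containing elements of all these cycle types are S_4 x C_2 (6T11) of order 48, S_6 (6T16) of order 720; the others are excluded. The observed types are precisely the cycle types that occur in S_4 x C_2 (6T11). Each of the other remaining candidates has further cycle types, and by the Chebotarev density theorem the matching factorization patterns would occur for a proportion of primes equal to their share of the group: S_6 (6T16) additionally contains elements of type 5+1, 3+2+1, 3+1+1+1 (304 of its 720 elements, about 42% of primes). None of the 67 primes tested shows any such pattern (for each of these groups the chance of that is below 10^-4), which rules them out. Hence G = S_4 x C_2 (6T11), of order 48. The Galois group S_4 x C_2 (6T11) has order 48, so the splitting field has degree 48 over Q.

48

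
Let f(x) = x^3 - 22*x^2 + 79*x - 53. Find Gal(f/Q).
C_3

The polynomial is an irreducible cubic over Q and its discriminant is 373321 = 611^2, a perfect square. For an irreducible cubic, a square discriminant forces the Galois group to be A_3, the cyclic group of order 3.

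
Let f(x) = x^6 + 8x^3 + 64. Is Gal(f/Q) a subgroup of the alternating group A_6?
The polynomial is irreducible of degree 6 over Q. Its discriminant is -21134460321792, which is not a perfect square. A Galois group lies in the alternating group exactly when the discriminant is a square in Q, so the Galois group (C_6) is not contained in A_6.

No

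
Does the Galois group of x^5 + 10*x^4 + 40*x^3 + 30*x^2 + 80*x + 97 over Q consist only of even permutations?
The polynomial is irreducible of degree 5 over Q. Its discriminant is 14867345703125, which is not a perfect square. A Galois group lies in the alternating group exactly when the discriminant is a square in Q, so the Galois group (F_20) is not contained in A_5.

No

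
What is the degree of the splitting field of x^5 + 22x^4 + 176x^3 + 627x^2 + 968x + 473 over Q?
5

The degree of the splitting field over Q equals the order of the Galois group, so first determine the group. The polynomial f is an irreducible quintic over Q, so G = Gal(f/Q) is a transitive subgroup of S_5: one of C_5 (5T1, order 5), D_5 (5T2, order 10), F_20 (5T3, order 20), A_5 (5T4, order 60) or S_5 (5T5, order 120). The discriminant of f is 115971361 = 10769^2, a perfect square, so G is contained in A_5. The transitive groups of degree 5 contained in A_5 are: C_5 (5T1, order 5), D_5 (5T2, order 10), A_5 (5T4, order 60). By Dedekind's theorem, for a prime p not dividing disc(f) the degrees of the irreducible factors of f mod p form the cycle type of an element of G. Factoring f modulo the 14 such primes p <= 47 (skipping 11, which divides the discriminant), each new pattern first appears at: mod 2: f = (x^5 + x^2 + 1), pattern 5; mod 23: f = (x + 1)(x + 4)(x + 10)(x + 14)(x + 16), pattern 1+1+1+1+1. No other pattern occurs in this range, so the set of observed cycle types is {5, 1+1+1+1+1}. The candidates containing elements of all these cycle types are C_5 (5T1) of order 5, D_5 (5T2) of order 10, A_5 (5T4) of order 60; the others are excluded. The observed types are precisely the cycle types that occur in C_5 (5T1). Each of the other remaining candidates has further cycle types, and by the Chebotarev density theorem the matching factorization patterns would occur for a proportion of primes equal to their share of the group: D_5 (5T2) additionally contains elements of type 2+2+1 (5 of its 10 elements, about 50% of primes); A_5 (5T4) additionally contains elements of type 3+1+1, 2+2+1 (35 of its 60 elements, about 58% of primes). None of the 14 primes tested shows any such pattern (for each of these groups the chance of that is below 10^-4), which rules them out. Hence G = C_5 (5T1), of order 5. The Galois group C_5 (5T1) has order 5, so the splitting field has degree 5 over Q.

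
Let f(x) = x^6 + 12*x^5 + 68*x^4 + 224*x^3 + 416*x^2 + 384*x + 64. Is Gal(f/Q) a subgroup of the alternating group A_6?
The polynomial is irreducible of degree 6 over Q. Its discriminant is 164995463643136 = 12845056^2, a perfect square. A Galois group lies in the alternating group exactly when the discriminant is a square in Q, so the Galois group (A_4) is contained in A_6.

Yes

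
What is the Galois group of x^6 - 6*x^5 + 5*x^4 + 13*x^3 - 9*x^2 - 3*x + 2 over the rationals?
PSL(2,5)

The polynomial f is an irreducible sextic over Q, so G = Gal(f/Q) is one of the 16 transitive subgroups 6T1, ..., 6T16 of S_6. The discriminant of f is 30991489 = 5567^2, a perfect square, so G is contained in A_6. The transitive groups of degree 6 contained in A_6 are: A_4 (6T4, order 12), S_4 (6T7, order 24), (C_3 x C_3) : C_4 (6T10, order 36), PSL(2,5) (6T12, order 60), A_6 (6T15, order 360). By Dedekind's theorem, for a prime p not dividing disc(f) the degrees of the irreducible factors of f mod p form the cycle type of an element of G. Factoring f modulo the 21 such primes p <= 79 (skipping 19, which divides the discriminant), each new pattern first appears at: mod 2: f = (x)(x^5 + x^3 + x^2 + x + 1), pattern 5+1; mod 7: f = (x^3 + 2x^2 + 4x + 5)(x^3 + 6x^2 + 3x + 6), pattern 3+3; mod 61: f = (x + 36)(x + 58)(x^2 + 9x + 38)(x^2 + 13x + 25), pattern 2+2+1+1. No other pattern occurs in this range, so the set of observed cycle types is {5+1, 3+3, 2+2+1+1}. The candidates containing elements of all these cycle types are PSL(2,5) (6T12) of order 60, A_6 (6T15) of order 360; the others are excluded. The observed types are precisely the cycle types that occur in PSL(2,5) (6T12) (apart from the identity). Each of the other remaining candidates has further cycle types, and by the Chebotarev density theorem the matching factorization patterns would occur for a proportion of primes equal to their share of the group: A_6 (6T15) additionally contains elements of type 4+2, 3+1+1+1 (130 of its 360 elements, about 36% of primes). None of the 21 primes tested shows any such pattern (for each of these groups the chance of that is below 10^-4), which rules them out. Hence G = PSL(2,5) (6T12), of order 60.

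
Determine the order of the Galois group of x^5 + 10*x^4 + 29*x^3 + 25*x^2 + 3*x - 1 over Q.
The degree of the splitting field over Q equals the order of the Galois group, so first determine the group. The polynomial f is an irreducible quintic over Q, so G = Gal(f/Q) is a transitive subgroup of S_5: one of C_5 (5T1, order 5), D_5 (5T2, order 10), F_20 (5T3, order 20), A_5 (5T4, order 60) or S_5 (5T5, order 120). The discriminant of f is 7745089 = 2783^2, a perfect square, so G is contained in A_5. The transitive groups of degree 5 contained in A_5 are: C_5 (5T1, order 5), D_5 (5T2, order 10), A_5 (5T4, order 60). By Dedekind's theorem, for a prime p not dividing disc(f) the degrees of the irreducible factors of f mod p form the cycle type of an element of G. Factoring f modulo the 14 such primes p <= 53 (skipping 11, 23, which divide the discriminant), each new pattern first appears at: mod 2: f = (x^5 + x^3 + x^2 + x + 1), pattern 5; mod 43: f = (x + 10)(x + 12)(x + 13)(x + 29)(x + 32), pattern 1+1+1+1+1. No other pattern occurs in this range, so the set of observed cycle types is {5, 1+1+1+1+1}. The candidates containing elements of all these cycle types are C_5 (5T1) of order 5, D_5 (5T2) of order 10, A_5 (5T4) of order 60; the others are excluded. The observed types are precisely the cycle types that occur in C_5 (5T1). Each of the other remaining candidates has further cycle types, and by the Chebotarev density theorem the matching factorization patterns would occur for a proportion of primes equal to their share of the group: D_5 (5T2) additionally contains elements of type 2+2+1 (5 of its 10 elements, about 50% of primes); A_5 (5T4) additionally contains elements of type 3+1+1, 2+2+1 (35 of its 60 elements, about 58% of primes). None of the 14 primes tested shows any such pattern (for each of these groups the chance of that is below 10^-4), which rules them out. Hence G = C_5 (5T1), of order 5. The Galois group C_5 (5T1) has order 5, so the splitting field has degree 5 over Q.

5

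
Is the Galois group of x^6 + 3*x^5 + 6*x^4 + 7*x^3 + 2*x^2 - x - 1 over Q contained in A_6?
The polynomial is irreducible of degree 6 over Q. Its discriminant is 810448, which is not a perfect square. A Galois group lies in the alternating group exactly when the discriminant is a square in Q, so the Galois group (S_4) is not contained in A_6.

No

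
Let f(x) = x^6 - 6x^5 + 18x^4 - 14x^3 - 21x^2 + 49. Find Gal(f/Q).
The polynomial f is an irreducible sextic over Q, so G = Gal(f/Q) is one of the 16 transitive subgroups 6T1, ..., 6T16 of S_6. The discriminant of f is -28010528989632, which is not a perfect square, so G is not contained in A_6. The transitive groups of degree 6 not contained in A_6 are: C_6 (6T1, order 6), S_3 (6T2, order 6), D_6 (6T3, order 12), C_3 x S_3 (6T5, order 18), A_4 x C_2 (6T6, order 24), S_4 (6T8, order 24), S_3 x S_3 (6T9, order 36), S_4 x C_2 (6T11, order 48), (S_3 x S_3) : C_2 (6T13, order 72), PGL(2,5) (6T14, order 120), S_6 (6T16, order 720). By Dedekind's theorem, for a prime p not dividing disc(f) the degrees of the irreducible factors of f mod p form the cycle type of an element of G. Factoring f modulo the 21 such primes p <= 89 (skipping 2, 3, 7, which divide the discriminant), each new pattern first appears at: mod 5: f = (x^6 + 4x^5 + 3x^4 + x^3 + 4x^2 + 4), pattern 6; mod 11: f = (x + 3)(x^5 + 2x^4 + x^3 + 5x^2 + 8x + 9), pattern 5+1; mod 13: f = (x + 4)(x + 11)(x^4 + 5x^3 + 3x^2 + 7x + 2), pattern 4+1+1; mod 23: f = (x + 2)(x + 15)(x^2 + 3x + 9)(x^2 + 20x + 11), pattern 2+2+1+1; mod 43: f = (x^3 + 40x^2 + 3x + 30)(x^3 + 40x^2 + 6x + 26), pattern 3+3; mod 61: f = (x^2 + 26x + 40)(x^2 + 44x + 36)(x^2 + 46x + 31), pattern 2+2+2. No other pattern occurs in this range, so the set of observed cycle types is {6, 5+1, 4+1+1, 2+2+1+1, 3+3, 2+2+2}. The candidates containing elements of all these cycle types are PGL(2,5) (6T14) of order 120, S_6 (6T16) of order 720; the others are excluded. The observed types are precisely the cycle types that occur in PGL(2,5) (6T14) (apart from the identity). Each of the other remaining candidates has further cycle types, and by the Chebotarev density theorem the matching factorization patterns would occur for a proportion of primes equal to their share of the group: S_6 (6T16) additionally contains elements of type 4+2, 3+2+1, 3+1+1+1, 2+1+1+1+1 (265 of its 720 elements, about 37% of primes). None of the 21 primes tested shows any such pattern (for each of these groups the chance of that is below 10^-4), which rules them out. Hence G = PGL(2,5) (6T14), of order 120.

PGL(2,5) (also written S5(6))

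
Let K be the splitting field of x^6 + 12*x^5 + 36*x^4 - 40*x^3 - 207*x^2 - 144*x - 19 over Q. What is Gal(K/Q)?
The polynomial f is an irreducible sextic over Q, so G = Gal(f/Q) is one of the 16 transitive subgroups 6T1, ..., 6T16 of S_6. The discriminant of f is -9221581132716096, which is not a perfect square, so G is not contained in A_6. The transitive groups of degree 6 not contained in A_6 are: C_6 (6T1, order 6), S_3 (6T2, order 6), D_6 (6T3, order 12), C_3 x S_3 (6T5, order 18), A_4 x C_2 (6T6, order 24), S_4 (6T8, order 24), S_3 x S_3 (6T9, order 36), S_4 x C_2 (6T11, order 48), (S_3 x S_3) : C_2 (6T13, order 72), PGL(2,5) (6T14, order 120), S_6 (6T16, order 720). By Dedekind's theorem, for a prime p not dividing disc(f) the degrees of the irreducible factors of f mod p form the cycle type of an element of G. Factoring f modulo the 33 such primes p <= 149 (skipping 2, 3, which divide the discriminant), each new pattern first appears at: mod 5: f = (x^3 + 3x^2 + 4)(x^3 + 4x^2 + 4x + 4), pattern 3+3; mod 7: f = (x^6 + 5x^5 + x^4 + 2x^3 + 3x^2 + 3x + 2), pattern 6; mod 17: f = (x + 1)(x + 2)(x^2 + 10x + 1)(x^2 + 16x + 16), pattern 2+2+1+1; mod 19: f = (x)(x + 6)(x + 15)(x + 18)(x^2 + 11x + 13), pattern 2+1+1+1+1; mod 71: f = (x^2 + 33x + 31)(x^2 + 53x + 40)(x^2 + 68x + 36), pattern 2+2+2. No other pattern occurs in this range, so the set of observed cycle types is {3+3, 6, 2+2+1+1, 2+1+1+1+1, 2+2+2}. The candidates containing elements of all these cycle types are A_4 x C_2 (6T6) of order 24, S_4 x C_2 (6T11) of order 48, (S_3 x S_3) : C_2 (6T13) of order 72, S_6 (6T16) of order 720; the others are excluded. The observed types are precisely the cycle types that occur in A_4 x C_2 (6T6) (apart from the identity). Each of the other remaining candidates has further cycle types, and by the Chebotarev density theorem the matching factorization patterns would occur for a proportion of primes equal to their share of the group: S_4 x C_2 (6T11) additionally contains elements of type 4+2, 4+1+1 (12 of its 48 elements, about 25% of primes); (S_3 x S_3) : C_2 (6T13) additionally contains elements of type 4+2, 3+2+1, 3+1+1+1 (34 of its 72 elements, about 47% of primes); S_6 (6T16) additionally contains elements of type 5+1, 4+2, 4+1+1, 3+2+1, 3+1+1+1 (484 of its 720 elements, about 67% of primes). None of the 33 primes tested shows any such pattern (for each of these groups the chance of that is below 10^-4), which rules them out. Hence G = A_4 x C_2 (6T6), of order 24.

A_4 x C_2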